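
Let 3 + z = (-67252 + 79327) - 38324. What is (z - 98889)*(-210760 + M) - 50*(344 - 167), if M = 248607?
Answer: -4736220277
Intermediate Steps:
z = -26252 (z = -3 + ((-67252 + 79327) - 38324) = -3 + (12075 - 38324) = -3 - 26249 = -26252)
(z - 98889)*(-210760 + M) - 50*(344 - 167) = (-26252 - 98889)*(-210760 + 248607) - 50*(344 - 167) = -125141*37847 - 50*177 = -4736211427 - 8850 = -4736220277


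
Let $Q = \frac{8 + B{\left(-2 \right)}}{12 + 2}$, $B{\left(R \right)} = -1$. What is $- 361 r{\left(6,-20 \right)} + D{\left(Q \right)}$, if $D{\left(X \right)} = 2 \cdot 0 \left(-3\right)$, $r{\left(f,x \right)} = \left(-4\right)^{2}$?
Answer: $-5776$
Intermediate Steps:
$r{\left(f,x \right)} = 16$
$Q = \frac{1}{2}$ ($Q = \frac{8 - 1}{12 + 2} = \frac{7}{14} = 7 \cdot \frac{1}{14} = \frac{1}{2} \approx 0.5$)
$D{\left(X \right)} = 0$ ($D{\left(X \right)} = 0 \left(-3\right) = 0$)
$- 361 r{\left(6,-20 \right)} + D{\left(Q \right)} = \left(-361\right) 16 + 0 = -5776 + 0 = -5776$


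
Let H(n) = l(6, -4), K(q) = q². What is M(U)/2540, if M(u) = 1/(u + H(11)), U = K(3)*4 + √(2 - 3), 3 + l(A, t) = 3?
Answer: 9/823595 - I/3294380 ≈ 1.0928e-5 - 3.0355e-7*I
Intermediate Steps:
l(A, t) = 0 (l(A, t) = -3 + 3 = 0)
H(n) = 0
U = 36 + I (U = 3²*4 + √(2 - 3) = 9*4 + √(-1) = 36 + I ≈ 36.0 + 1.0*I)
M(u) = 1/u (M(u) = 1/(u + 0) = 1/u)
M(U)/2540 = 1/((36 + I)*2540) = ((36 - I)/1297)*(1/2540) = (36 - I)/3294380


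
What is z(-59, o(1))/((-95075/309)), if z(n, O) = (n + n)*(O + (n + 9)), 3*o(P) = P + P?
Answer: -1798792/95075 ≈ -18.920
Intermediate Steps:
o(P) = 2*P/3 (o(P) = (P + P)/3 = (2*P)/3 = 2*P/3)
z(n, O) = 2*n*(9 + O + n) (z(n, O) = (2*n)*(O + (9 + n)) = (2*n)*(9 + O + n) = 2*n*(9 + O + n))
z(-59, o(1))/((-95075/309)) = (2*(-59)*(9 + (2/3)*1 - 59))/((-95075/309)) = (2*(-59)*(9 + 2/3 - 59))/((-95075*1/309)) = (2*(-59)*(-148/3))/(-95075/309) = (17464/3)*(-309/95075) = -1798792/95075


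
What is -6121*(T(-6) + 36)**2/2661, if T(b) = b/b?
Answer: -8379649/2661 ≈ -3149.1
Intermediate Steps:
T(b) = 1
-6121*(T(-6) + 36)**2/2661 = -6121*(1 + 36)**2/2661 = -6121/(2661/(37**2)) = -6121/(2661/1369) = -6121/(2661*(1/1369)) = -6121/2661/1369 = -6121*1369/2661 = -8379649/2661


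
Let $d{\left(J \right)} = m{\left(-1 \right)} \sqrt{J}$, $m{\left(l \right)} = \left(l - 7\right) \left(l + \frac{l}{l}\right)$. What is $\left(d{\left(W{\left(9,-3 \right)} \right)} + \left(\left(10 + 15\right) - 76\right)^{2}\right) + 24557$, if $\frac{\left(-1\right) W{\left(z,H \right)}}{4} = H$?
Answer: $27158$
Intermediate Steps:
$m{\left(l \right)} = \left(1 + l\right) \left(-7 + l\right)$ ($m{\left(l \right)} = \left(-7 + l\right) \left(l + 1\right) = \left(-7 + l\right) \left(1 + l\right) = \left(1 + l\right) \left(-7 + l\right)$)
$W{\left(z,H \right)} = - 4 H$
$d{\left(J \right)} = 0$ ($d{\left(J \right)} = \left(-7 + \left(-1\right)^{2} - -6\right) \sqrt{J} = \left(-7 + 1 + 6\right) \sqrt{J} = 0 \sqrt{J} = 0$)
$\left(d{\left(W{\left(9,-3 \right)} \right)} + \left(\left(10 + 15\right) - 76\right)^{2}\right) + 24557 = \left(0 + \left(\left(10 + 15\right) - 76\right)^{2}\right) + 24557 = \left(0 + \left(25 - 76\right)^{2}\right) + 24557 = \left(0 + \left(-51\right)^{2}\right) + 24557 = \left(0 + 2601\right) + 24557 = 2601 + 24557 = 27158$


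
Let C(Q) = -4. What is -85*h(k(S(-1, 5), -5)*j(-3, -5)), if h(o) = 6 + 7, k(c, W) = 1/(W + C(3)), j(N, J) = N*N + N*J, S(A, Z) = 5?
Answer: -1105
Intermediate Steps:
j(N, J) = N**2 + J*N
k(c, W) = 1/(-4 + W) (k(c, W) = 1/(W - 4) = 1/(-4 + W))
h(o) = 13
-85*h(k(S(-1, 5), -5)*j(-3, -5)) = -85*13 = -1105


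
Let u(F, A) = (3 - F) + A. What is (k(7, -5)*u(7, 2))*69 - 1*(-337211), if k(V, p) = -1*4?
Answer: 337763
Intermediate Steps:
u(F, A) = 3 + A - F
k(V, p) = -4
(k(7, -5)*u(7, 2))*69 - 1*(-337211) = -4*(3 + 2 - 1*7)*69 - 1*(-337211) = -4*(3 + 2 - 7)*69 + 337211 = -4*(-2)*69 + 337211 = 8*69 + 337211 = 552 + 337211 = 337763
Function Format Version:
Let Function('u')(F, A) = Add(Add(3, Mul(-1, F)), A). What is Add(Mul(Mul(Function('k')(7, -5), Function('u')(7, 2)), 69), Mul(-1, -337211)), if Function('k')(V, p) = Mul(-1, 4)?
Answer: 337763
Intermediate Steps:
Function('u')(F, A) = Add(3, A, Mul(-1, F))
Function('k')(V, p) = -4
Add(Mul(Mul(Function('k')(7, -5), Function('u')(7, 2)), 69), Mul(-1, -337211)) = Add(Mul(Mul(-4, Add(3, 2, Mul(-1, 7))), 69), Mul(-1, -337211)) = Add(Mul(Mul(-4, Add(3, 2, -7)), 69), 337211) = Add(Mul(Mul(-4, -2), 69), 337211) = Add(Mul(8, 69), 337211) = Add(552, 337211) = 337763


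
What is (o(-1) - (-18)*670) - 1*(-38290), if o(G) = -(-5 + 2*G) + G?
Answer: 50356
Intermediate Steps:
o(G) = 5 - G (o(G) = (5 - 2*G) + G = 5 - G)
(o(-1) - (-18)*670) - 1*(-38290) = ((5 - 1*(-1)) - (-18)*670) - 1*(-38290) = ((5 + 1) - 1*(-12060)) + 38290 = (6 + 12060) + 38290 = 12066 + 38290 = 50356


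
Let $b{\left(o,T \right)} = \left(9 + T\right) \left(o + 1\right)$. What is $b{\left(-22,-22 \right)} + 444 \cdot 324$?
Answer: $144129$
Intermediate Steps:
$b{\left(o,T \right)} = \left(1 + o\right) \left(9 + T\right)$ ($b{\left(o,T \right)} = \left(9 + T\right) \left(1 + o\right) = \left(1 + o\right) \left(9 + T\right)$)
$b{\left(-22,-22 \right)} + 444 \cdot 324 = \left(9 - 22 + 9 \left(-22\right) - -484\right) + 444 \cdot 324 = \left(9 - 22 - 198 + 484\right) + 143856 = 273 + 143856 = 144129$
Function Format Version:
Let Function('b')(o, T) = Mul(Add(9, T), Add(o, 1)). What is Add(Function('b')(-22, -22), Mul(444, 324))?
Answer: 144129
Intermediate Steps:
Function('b')(o, T) = Mul(Add(1, o), Add(9, T)) (Function('b')(o, T) = Mul(Add(9, T), Add(1, o)) = Mul(Add(1, o), Add(9, T)))
Add(Function('b')(-22, -22), Mul(444, 324)) = Add(Add(9, -22, Mul(9, -22), Mul(-22, -22)), Mul(444, 324)) = Add(Add(9, -22, -198, 484), 143856) = Add(273, 143856) = 144129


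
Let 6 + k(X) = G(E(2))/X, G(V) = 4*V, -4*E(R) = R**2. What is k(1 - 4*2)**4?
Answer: 2085136/2401 ≈ 868.44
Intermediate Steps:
E(R) = -R**2/4
k(X) = -6 - 4/X (k(X) = -6 + (4*(-1/4*2**2))/X = -6 + (4*(-1/4*4))/X = -6 + (4*(-1))/X = -6 - 4/X)
k(1 - 4*2)**4 = (-6 - 4/(1 - 4*2))**4 = (-6 - 4/(1 - 8))**4 = (-6 - 4/(-7))**4 = (-6 - 4*(-1/7))**4 = (-6 + 4/7)**4 = (-38/7)**4 = 2085136/2401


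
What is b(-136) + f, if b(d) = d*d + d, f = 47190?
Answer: 65550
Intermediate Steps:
b(d) = d + d**2 (b(d) = d**2 + d = d + d**2)
b(-136) + f = -136*(1 - 136) + 47190 = -136*(-135) + 47190 = 18360 + 47190 = 65550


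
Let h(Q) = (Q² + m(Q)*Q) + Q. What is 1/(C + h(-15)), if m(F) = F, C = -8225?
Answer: -1/7790 ≈ -0.00012837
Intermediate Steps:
h(Q) = Q + 2*Q² (h(Q) = (Q² + Q*Q) + Q = (Q² + Q²) + Q = 2*Q² + Q = Q + 2*Q²)
1/(C + h(-15)) = 1/(-8225 - 15*(1 + 2*(-15))) = 1/(-8225 - 15*(1 - 30)) = 1/(-8225 - 15*(-29)) = 1/(-8225 + 435) = 1/(-7790) = -1/7790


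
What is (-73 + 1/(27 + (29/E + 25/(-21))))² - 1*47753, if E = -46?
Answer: -25101821234968/591608329 ≈ -42430.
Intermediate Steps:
(-73 + 1/(27 + (29/E + 25/(-21))))² - 1*47753 = (-73 + 1/(27 + (29/(-46) + 25/(-21))))² - 1*47753 = (-73 + 1/(27 + (29*(-1/46) + 25*(-1/21))))² - 47753 = (-73 + 1/(27 + (-29/46 - 25/21)))² - 47753 = (-73 + 1/(27 - 1759/966))² - 47753 = (-73 + 1/(24323/966))² - 47753 = (-73 + 966/24323)² - 47753 = (-1774613/24323)² - 47753 = 3149251299769/591608329 - 47753 = -25101821234968/591608329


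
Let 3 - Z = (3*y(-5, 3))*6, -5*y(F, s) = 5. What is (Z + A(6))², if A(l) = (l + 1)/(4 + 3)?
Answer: 484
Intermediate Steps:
y(F, s) = -1 (y(F, s) = -⅕*5 = -1)
A(l) = ⅐ + l/7 (A(l) = (1 + l)/7 = (1 + l)*(⅐) = ⅐ + l/7)
Z = 21 (Z = 3 - 3*(-1)*6 = 3 - (-3)*6 = 3 - 1*(-18) = 3 + 18 = 21)
(Z + A(6))² = (21 + (⅐ + (⅐)*6))² = (21 + (⅐ + 6/7))² = (21 + 1)² = 22² = 484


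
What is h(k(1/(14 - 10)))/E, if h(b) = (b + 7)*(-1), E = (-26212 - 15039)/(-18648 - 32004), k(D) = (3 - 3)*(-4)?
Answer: -50652/5893 ≈ -8.5953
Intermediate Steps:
k(D) = 0 (k(D) = 0*(-4) = 0)
E = 5893/7236 (E = -41251/(-50652) = -41251*(-1/50652) = 5893/7236 ≈ 0.81440)
h(b) = -7 - b (h(b) = (7 + b)*(-1) = -7 - b)
h(k(1/(14 - 10)))/E = (-7 - 1*0)/(5893/7236) = (-7 + 0)*(7236/5893) = -7*7236/5893 = -50652/5893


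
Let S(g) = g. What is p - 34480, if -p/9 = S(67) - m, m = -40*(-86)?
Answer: -4123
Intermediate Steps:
m = 3440
p = 30357 (p = -9*(67 - 1*3440) = -9*(67 - 3440) = -9*(-3373) = 30357)
p - 34480 = 30357 - 34480 = -4123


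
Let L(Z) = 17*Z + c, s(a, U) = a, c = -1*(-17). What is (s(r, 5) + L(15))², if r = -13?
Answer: 67081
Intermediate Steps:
c = 17
L(Z) = 17 + 17*Z (L(Z) = 17*Z + 17 = 17 + 17*Z)
(s(r, 5) + L(15))² = (-13 + (17 + 17*15))² = (-13 + (17 + 255))² = (-13 + 272)² = 259² = 67081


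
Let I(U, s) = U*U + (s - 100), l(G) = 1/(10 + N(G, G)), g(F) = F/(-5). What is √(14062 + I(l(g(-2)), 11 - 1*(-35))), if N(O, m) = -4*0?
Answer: √1400801/10 ≈ 118.36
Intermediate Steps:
N(O, m) = 0
g(F) = -F/5 (g(F) = F*(-⅕) = -F/5)
l(G) = ⅒ (l(G) = 1/(10 + 0) = 1/10 = ⅒)
I(U, s) = -100 + s + U² (I(U, s) = U² + (-100 + s) = -100 + s + U²)
√(14062 + I(l(g(-2)), 11 - 1*(-35))) = √(14062 + (-100 + (11 - 1*(-35)) + (⅒)²)) = √(14062 + (-100 + (11 + 35) + 1/100)) = √(14062 + (-100 + 46 + 1/100)) = √(14062 - 5399/100) = √(1400801/100) = √1400801/10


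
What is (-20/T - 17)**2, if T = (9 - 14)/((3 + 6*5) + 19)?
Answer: 36481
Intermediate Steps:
T = -5/52 (T = -5/((3 + 30) + 19) = -5/(33 + 19) = -5/52 ≈ -0.096154)
(-20/T - 17)**2 = (-20/(-5/52) - 17)**2 = (-20*(-52/5) - 17)**2 = (208 - 17)**2 = 191**2 = 36481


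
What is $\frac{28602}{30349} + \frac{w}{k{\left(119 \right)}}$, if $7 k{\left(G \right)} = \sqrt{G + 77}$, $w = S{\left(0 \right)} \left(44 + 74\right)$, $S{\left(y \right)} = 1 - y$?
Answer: $\frac{1819193}{30349} \approx 59.942$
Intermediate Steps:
$w = 118$ ($w = \left(1 - 0\right) \left(44 + 74\right) = \left(1 + 0\right) 118 = 1 \cdot 118 = 118$)
$k{\left(G \right)} = \frac{\sqrt{77 + G}}{7}$ ($k{\left(G \right)} = \frac{\sqrt{G + 77}}{7} = \frac{\sqrt{77 + G}}{7}$)
$\frac{28602}{30349} + \frac{w}{k{\left(119 \right)}} = \frac{28602}{30349} + \frac{118}{\frac{1}{7} \sqrt{77 + 119}} = 28602 \cdot \frac{1}{30349} + \frac{118}{\frac{1}{7} \sqrt{196}} = \frac{28602}{30349} + \frac{118}{\frac{1}{7} \cdot 14} = \frac{28602}{30349} + \frac{118}{2} = \frac{28602}{30349} + 118 \cdot \frac{1}{2} = \frac{28602}{30349} + 59 = \frac{1819193}{30349}$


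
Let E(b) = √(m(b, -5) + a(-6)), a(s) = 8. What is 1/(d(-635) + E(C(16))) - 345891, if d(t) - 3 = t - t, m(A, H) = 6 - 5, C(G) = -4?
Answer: -2075345/6 ≈ -3.4589e+5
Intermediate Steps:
m(A, H) = 1
d(t) = 3 (d(t) = 3 + (t - t) = 3 + 0 = 3)
E(b) = 3 (E(b) = √(1 + 8) = √9 = 3)
1/(d(-635) + E(C(16))) - 345891 = 1/(3 + 3) - 345891 = 1/6 - 345891 = ⅙ - 345891 = -2075345/6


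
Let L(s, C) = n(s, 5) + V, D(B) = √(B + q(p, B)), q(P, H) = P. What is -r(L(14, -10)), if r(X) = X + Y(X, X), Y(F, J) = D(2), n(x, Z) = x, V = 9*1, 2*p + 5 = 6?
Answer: -23 - √10/2 ≈ -24.581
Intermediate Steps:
p = ½ (p = -5/2 + (½)*6 = -5/2 + 3 = ½ ≈ 0.50000)
V = 9
D(B) = √(½ + B) (D(B) = √(B + ½) = √(½ + B))
Y(F, J) = √10/2 (Y(F, J) = √(2 + 4*2)/2 = √(2 + 8)/2 = √10/2)
L(s, C) = 9 + s (L(s, C) = s + 9 = 9 + s)
r(X) = X + √10/2
-r(L(14, -10)) = -((9 + 14) + √10/2) = -(23 + √10/2) = -23 - √10/2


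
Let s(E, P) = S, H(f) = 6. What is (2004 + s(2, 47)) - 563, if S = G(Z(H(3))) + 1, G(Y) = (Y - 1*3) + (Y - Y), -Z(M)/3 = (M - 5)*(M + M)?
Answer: 1403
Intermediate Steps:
Z(M) = -6*M*(-5 + M) (Z(M) = -3*(M - 5)*(M + M) = -3*(-5 + M)*2*M = -6*M*(-5 + M))
G(Y) = -3 + Y (G(Y) = (Y - 3) + 0 = (-3 + Y) + 0 = -3 + Y)
S = -38 (S = (-3 + 6*6*(5 - 1*6)) + 1 = (-3 + 6*6*(5 - 6)) + 1 = (-3 + 6*6*(-1)) + 1 = (-3 - 36) + 1 = -39 + 1 = -38)
s(E, P) = -38
(2004 + s(2, 47)) - 563 = (2004 - 38) - 563 = 1966 - 563 = 1403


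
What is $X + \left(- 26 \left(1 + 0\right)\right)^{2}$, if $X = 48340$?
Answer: $49016$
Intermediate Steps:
$X + \left(- 26 \left(1 + 0\right)\right)^{2} = 48340 + \left(- 26 \left(1 + 0\right)\right)^{2} = 48340 + \left(\left(-26\right) 1\right)^{2} = 48340 + \left(-26\right)^{2} = 48340 + 676 = 49016$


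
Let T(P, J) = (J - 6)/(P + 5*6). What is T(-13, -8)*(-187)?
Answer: 154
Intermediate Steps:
T(P, J) = (-6 + J)/(30 + P) (T(P, J) = (-6 + J)/(P + 30) = (-6 + J)/(30 + P))
T(-13, -8)*(-187) = ((-6 - 8)/(30 - 13))*(-187) = (-14/17)*(-187) = ((1/17)*(-14))*(-187) = -14/17*(-187) = 154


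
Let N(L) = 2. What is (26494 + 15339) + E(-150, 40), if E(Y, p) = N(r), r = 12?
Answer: 41835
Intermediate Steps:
E(Y, p) = 2
(26494 + 15339) + E(-150, 40) = (26494 + 15339) + 2 = 41833 + 2 = 41835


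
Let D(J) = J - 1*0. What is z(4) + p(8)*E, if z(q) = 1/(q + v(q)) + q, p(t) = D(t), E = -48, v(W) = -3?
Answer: -379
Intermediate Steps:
D(J) = J (D(J) = J + 0 = J)
p(t) = t
z(q) = q + 1/(-3 + q) (z(q) = 1/(q - 3) + q = 1/(-3 + q) + q = q + 1/(-3 + q))
z(4) + p(8)*E = (1 + 4² - 3*4)/(-3 + 4) + 8*(-48) = (1 + 16 - 12)/1 - 384 = 1*5 - 384 = 5 - 384 = -379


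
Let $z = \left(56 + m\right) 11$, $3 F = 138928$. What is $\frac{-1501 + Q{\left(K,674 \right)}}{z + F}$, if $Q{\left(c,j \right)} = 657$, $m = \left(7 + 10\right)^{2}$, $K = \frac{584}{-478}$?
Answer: $- \frac{2532}{150313} \approx -0.016845$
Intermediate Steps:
$F = \frac{138928}{3}$ ($F = \frac{1}{3} \cdot 138928 = \frac{138928}{3} \approx 46309.0$)
$K = - \frac{292}{239}$ ($K = 584 \left(- \frac{1}{478}\right) = - \frac{292}{239} \approx -1.2218$)
$m = 289$ ($m = 17^{2} = 289$)
$z = 3795$ ($z = \left(56 + 289\right) 11 = 345 \cdot 11 = 3795$)
$\frac{-1501 + Q{\left(K,674 \right)}}{z + F} = \frac{-1501 + 657}{3795 + \frac{138928}{3}} = - \frac{844}{\frac{150313}{3}} = \left(-844\right) \frac{3}{150313} = - \frac{2532}{150313}$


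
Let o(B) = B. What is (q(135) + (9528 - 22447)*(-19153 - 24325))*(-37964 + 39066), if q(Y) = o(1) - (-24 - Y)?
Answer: 618985071084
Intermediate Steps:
q(Y) = 25 + Y (q(Y) = 1 - (-24 - Y) = 1 + (24 + Y) = 25 + Y)
(q(135) + (9528 - 22447)*(-19153 - 24325))*(-37964 + 39066) = ((25 + 135) + (9528 - 22447)*(-19153 - 24325))*(-37964 + 39066) = (160 - 12919*(-43478))*1102 = (160 + 561692282)*1102 = 561692442*1102 = 618985071084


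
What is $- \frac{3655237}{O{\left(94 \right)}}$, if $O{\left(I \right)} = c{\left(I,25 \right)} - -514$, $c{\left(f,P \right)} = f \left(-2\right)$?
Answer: $- \frac{3655237}{326} \approx -11212.0$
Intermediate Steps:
$c{\left(f,P \right)} = - 2 f$
$O{\left(I \right)} = 514 - 2 I$ ($O{\left(I \right)} = - 2 I - -514 = - 2 I + 514 = 514 - 2 I$)
$- \frac{3655237}{O{\left(94 \right)}} = - \frac{3655237}{514 - 188} = - \frac{3655237}{326}$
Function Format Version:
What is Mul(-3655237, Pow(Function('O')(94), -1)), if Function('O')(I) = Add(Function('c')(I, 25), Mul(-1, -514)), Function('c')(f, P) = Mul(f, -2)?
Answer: Rational(-3655237, 326) ≈ -11212.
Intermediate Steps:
Function('c')(f, P) = Mul(-2, f)
Function('O')(I) = Add(514, Mul(-2, I)) (Function('O')(I) = Add(Mul(-2, I), Mul(-1, -514)) = Add(Mul(-2, I), 514) = Add(514, Mul(-2, I)))
Mul(-3655237, Pow(Function('O')(94), -1)) = Mul(-3655237, Pow(Add(514, Mul(-2, 94)), -1)) = Mul(-3655237, Pow(Add(514, -188), -1)) = Mul(-3655237, Pow(326, -1)) = Mul(-3655237, Rational(1, 326)) = Rational(-3655237, 326)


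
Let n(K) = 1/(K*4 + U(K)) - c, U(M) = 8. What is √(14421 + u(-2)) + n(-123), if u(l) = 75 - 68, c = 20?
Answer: -9681/484 + 2*√3607 ≈ 100.11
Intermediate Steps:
u(l) = 7
n(K) = -20 + 1/(8 + 4*K) (n(K) = 1/(K*4 + 8) - 1*20 = 1/(4*K + 8) - 20 = 1/(8 + 4*K) - 20 = -20 + 1/(8 + 4*K))
√(14421 + u(-2)) + n(-123) = √(14421 + 7) + (-159 - 80*(-123))/(4*(2 - 123)) = √14428 + (¼)*(-159 + 9840)/(-121) = 2*√3607 + (¼)*(-1/121)*9681 = 2*√3607 - 9681/484 = -9681/484 + 2*√3607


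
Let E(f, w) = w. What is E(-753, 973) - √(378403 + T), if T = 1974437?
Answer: 973 - 2*√588210 ≈ -560.90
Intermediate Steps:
E(-753, 973) - √(378403 + T) = 973 - √(378403 + 1974437) = 973 - √2352840 = 973 - 2*√588210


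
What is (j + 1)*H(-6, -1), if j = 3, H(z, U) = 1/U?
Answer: -4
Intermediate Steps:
(j + 1)*H(-6, -1) = (3 + 1)/(-1) = 4*(-1) = -4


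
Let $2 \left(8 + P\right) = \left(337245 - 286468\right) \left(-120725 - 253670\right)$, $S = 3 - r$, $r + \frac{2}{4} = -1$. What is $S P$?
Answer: $- \frac{171095894379}{4} \approx -4.2774 \cdot 10^{10}$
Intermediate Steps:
$r = - \frac{3}{2}$ ($r = - \frac{1}{2} - 1 = - \frac{3}{2} \approx -1.5$)
$S = \frac{9}{2}$ ($S = 3 - - \frac{3}{2} = 3 + \frac{3}{2} = \frac{9}{2} \approx 4.5$)
$P = - \frac{19010654931}{2}$ ($P = -8 + \frac{\left(337245 - 286468\right) \left(-120725 - 253670\right)}{2} = -8 + \frac{50777 \left(-374395\right)}{2} = -8 + \frac{1}{2} \left(-19010654915\right) = -8 - \frac{19010654915}{2} = - \frac{19010654931}{2} \approx -9.5053 \cdot 10^{9}$)
$S P = \frac{9}{2} \left(- \frac{19010654931}{2}\right) = - \frac{171095894379}{4}$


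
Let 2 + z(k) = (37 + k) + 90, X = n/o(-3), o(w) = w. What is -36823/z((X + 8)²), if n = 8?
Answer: -331407/1381 ≈ -239.98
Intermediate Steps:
X = -8/3 (X = 8/(-3) = 8*(-⅓) = -8/3 ≈ -2.6667)
z(k) = 125 + k (z(k) = -2 + ((37 + k) + 90) = -2 + (127 + k) = 125 + k)
-36823/z((X + 8)²) = -36823/(125 + (-8/3 + 8)²) = -36823/(125 + (16/3)²) = -36823/(125 + 256/9) = -36823/1381/9 = -36823*9/1381 = -331407/1381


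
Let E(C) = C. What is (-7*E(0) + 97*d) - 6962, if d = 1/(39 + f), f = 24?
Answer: -438509/63 ≈ -6960.5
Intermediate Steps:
d = 1/63 (d = 1/(39 + 24) = 1/63 ≈ 0.015873)
(-7*E(0) + 97*d) - 6962 = (-7*0 + 97*(1/63)) - 6962 = (0 + 97/63) - 6962 = 97/63 - 6962 = -438509/63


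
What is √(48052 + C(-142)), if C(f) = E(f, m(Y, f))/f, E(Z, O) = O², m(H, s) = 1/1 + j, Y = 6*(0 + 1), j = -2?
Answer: √968920386/142 ≈ 219.21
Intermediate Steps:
Y = 6 (Y = 6*1 = 6)
m(H, s) = -1 (m(H, s) = 1/1 - 2 = 1 - 2 = -1)
C(f) = 1/f (C(f) = (-1)²/f = 1/f)
√(48052 + C(-142)) = √(48052 + 1/(-142)) = √(48052 - 1/142) = √(6823383/142) = √968920386/142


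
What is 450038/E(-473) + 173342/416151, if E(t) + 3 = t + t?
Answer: -187119262180/394927299 ≈ -473.81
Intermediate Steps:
E(t) = -3 + 2*t (E(t) = -3 + (t + t) = -3 + 2*t)
450038/E(-473) + 173342/416151 = 450038/(-3 + 2*(-473)) + 173342/416151 = 450038/(-3 - 946) + 173342*(1/416151) = 450038/(-949) + 173342/416151 = 450038*(-1/949) + 173342/416151 = -450038/949 + 173342/416151 = -187119262180/394927299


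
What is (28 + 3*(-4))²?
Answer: 256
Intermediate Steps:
(28 + 3*(-4))² = (28 - 12)² = 16² = 256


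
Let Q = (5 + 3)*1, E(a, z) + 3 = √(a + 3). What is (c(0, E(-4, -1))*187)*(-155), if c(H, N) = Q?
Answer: -231880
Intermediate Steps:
E(a, z) = -3 + √(3 + a) (E(a, z) = -3 + √(a + 3) = -3 + √(3 + a))
Q = 8 (Q = 8*1 = 8)
c(H, N) = 8
(c(0, E(-4, -1))*187)*(-155) = (8*187)*(-155) = 1496*(-155) = -231880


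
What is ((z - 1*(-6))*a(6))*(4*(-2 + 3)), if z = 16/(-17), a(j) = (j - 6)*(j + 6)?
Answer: 0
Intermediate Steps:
a(j) = (-6 + j)*(6 + j)
z = -16/17 (z = 16*(-1/17) = -16/17 ≈ -0.94118)
((z - 1*(-6))*a(6))*(4*(-2 + 3)) = ((-16/17 - 1*(-6))*(-36 + 6**2))*(4*(-2 + 3)) = ((-16/17 + 6)*(-36 + 36))*(4*1) = ((86/17)*0)*4 = 0*4 = 0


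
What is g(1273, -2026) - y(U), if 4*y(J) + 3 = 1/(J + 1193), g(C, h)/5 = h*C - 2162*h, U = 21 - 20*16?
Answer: 32203921001/3576 ≈ 9.0056e+6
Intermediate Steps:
U = -299 (U = 21 - 320 = -299)
g(C, h) = -10810*h + 5*C*h (g(C, h) = 5*(h*C - 2162*h) = 5*(C*h - 2162*h) = 5*(-2162*h + C*h) = -10810*h + 5*C*h)
y(J) = -¾ + 1/(4*(1193 + J)) (y(J) = -¾ + 1/(4*(J + 1193)) = -¾ + 1/(4*(1193 + J)))
g(1273, -2026) - y(U) = 5*(-2026)*(-2162 + 1273) - (-3578 - 3*(-299))/(4*(1193 - 299)) = 5*(-2026)*(-889) - (-3578 + 897)/(4*894) = 9005570 - (-2681)/(4*894) = 9005570 - 1*(-2681/3576) = 9005570 + 2681/3576 = 32203921001/3576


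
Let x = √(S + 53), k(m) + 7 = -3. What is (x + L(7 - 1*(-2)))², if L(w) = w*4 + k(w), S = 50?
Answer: (26 + √103)² ≈ 1306.7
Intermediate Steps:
k(m) = -10 (k(m) = -7 - 3 = -10)
x = √103 (x = √(50 + 53) = √103 ≈ 10.149)
L(w) = -10 + 4*w (L(w) = w*4 - 10 = 4*w - 10 = -10 + 4*w)
(x + L(7 - 1*(-2)))² = (√103 + (-10 + 4*(7 - 1*(-2))))² = (√103 + (-10 + 4*(7 + 2)))² = (√103 + (-10 + 4*9))² = (√103 + (-10 + 36))² = (√103 + 26)² = (26 + √103)²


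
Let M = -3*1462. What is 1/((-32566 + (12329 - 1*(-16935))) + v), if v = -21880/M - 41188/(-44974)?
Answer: -49313991/162543627860 ≈ -0.00030339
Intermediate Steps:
M = -4386
v = 291170422/49313991 (v = -21880/(-4386) - 41188/(-44974) = -21880*(-1/4386) - 41188*(-1/44974) = 10940/2193 + 20594/22487 = 291170422/49313991 ≈ 5.9044)
1/((-32566 + (12329 - 1*(-16935))) + v) = 1/((-32566 + (12329 - 1*(-16935))) + 291170422/49313991) = 1/((-32566 + (12329 + 16935)) + 291170422/49313991) = 1/((-32566 + 29264) + 291170422/49313991) = 1/(-3302 + 291170422/49313991) = 1/(-162543627860/49313991) = -49313991/162543627860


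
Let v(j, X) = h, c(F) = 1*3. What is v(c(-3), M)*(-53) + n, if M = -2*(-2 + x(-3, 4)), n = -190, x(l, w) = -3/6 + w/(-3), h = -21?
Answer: 923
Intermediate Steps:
x(l, w) = -½ - w/3 (x(l, w) = -3*⅙ + w*(-⅓) = -½ - w/3)
c(F) = 3
M = 23/3 (M = -2*(-2 + (-½ - ⅓*4)) = -2*(-2 + (-½ - 4/3)) = -2*(-2 - 11/6) = -2*(-23/6) = 23/3 ≈ 7.6667)
v(j, X) = -21
v(c(-3), M)*(-53) + n = -21*(-53) - 190 = 1113 - 190 = 923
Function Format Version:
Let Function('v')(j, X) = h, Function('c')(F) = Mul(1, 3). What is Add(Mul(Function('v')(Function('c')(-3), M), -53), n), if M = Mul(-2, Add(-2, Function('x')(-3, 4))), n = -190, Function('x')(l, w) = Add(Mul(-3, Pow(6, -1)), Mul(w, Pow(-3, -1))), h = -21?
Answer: 923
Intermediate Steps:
Function('x')(l, w) = Add(Rational(-1, 2), Mul(Rational(-1, 3), w)) (Function('x')(l, w) = Add(Mul(-3, Rational(1, 6)), Mul(w, Rational(-1, 3))) = Add(Rational(-1, 2), Mul(Rational(-1, 3), w)))
Function('c')(F) = 3
M = Rational(23, 3) (M = Mul(-2, Add(-2, Add(Rational(-1, 2), Mul(Rational(-1, 3), 4)))) = Mul(-2, Add(-2, Add(Rational(-1, 2), Rational(-4, 3)))) = Mul(-2, Add(-2, Rational(-11, 6))) = Mul(-2, Rational(-23, 6)) = Rational(23, 3) ≈ 7.6667)
Function('v')(j, X) = -21
Add(Mul(Function('v')(Function('c')(-3), M), -53), n) = Add(Mul(-21, -53), -190) = Add(1113, -190) = 923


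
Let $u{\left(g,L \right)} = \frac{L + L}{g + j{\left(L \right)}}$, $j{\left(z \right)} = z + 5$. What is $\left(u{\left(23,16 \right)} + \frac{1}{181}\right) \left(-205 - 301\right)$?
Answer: $- \frac{67114}{181} \approx -370.8$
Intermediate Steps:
$j{\left(z \right)} = 5 + z$
$u{\left(g,L \right)} = \frac{2 L}{5 + L + g}$ ($u{\left(g,L \right)} = \frac{L + L}{g + \left(5 + L\right)} = \frac{2 L}{5 + L + g}$)
$\left(u{\left(23,16 \right)} + \frac{1}{181}\right) \left(-205 - 301\right) = \left(2 \cdot 16 \frac{1}{5 + 16 + 23} + \frac{1}{181}\right) \left(-205 - 301\right) = \left(2 \cdot 16 \cdot \frac{1}{44} + \frac{1}{181}\right) \left(-506\right) = \left(\frac{8}{11} + \frac{1}{181}\right) \left(-506\right) = \frac{1459}{1991} \left(-506\right) = - \frac{67114}{181}$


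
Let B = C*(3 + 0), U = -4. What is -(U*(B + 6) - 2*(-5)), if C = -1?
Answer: 2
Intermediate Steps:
B = -3 (B = -(3 + 0) = -1*3 = -3)
-(U*(B + 6) - 2*(-5)) = -(-4*(-3 + 6) - 2*(-5)) = -(-4*3 + 10) = -(-12 + 10) = -1*(-2) = 2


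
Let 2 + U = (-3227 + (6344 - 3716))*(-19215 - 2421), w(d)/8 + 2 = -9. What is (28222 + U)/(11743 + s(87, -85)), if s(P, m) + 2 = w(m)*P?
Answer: 12988184/4085 ≈ 3179.5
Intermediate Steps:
w(d) = -88 (w(d) = -16 + 8*(-9) = -16 - 72 = -88)
U = 12959962 (U = -2 + (-3227 + (6344 - 3716))*(-19215 - 2421) = -2 + (-3227 + 2628)*(-21636) = -2 - 599*(-21636) = -2 + 12959964 = 12959962)
s(P, m) = -2 - 88*P
(28222 + U)/(11743 + s(87, -85)) = (28222 + 12959962)/(11743 + (-2 - 88*87)) = 12988184/(11743 + (-2 - 7656)) = 12988184/(11743 - 7658) = 12988184/4085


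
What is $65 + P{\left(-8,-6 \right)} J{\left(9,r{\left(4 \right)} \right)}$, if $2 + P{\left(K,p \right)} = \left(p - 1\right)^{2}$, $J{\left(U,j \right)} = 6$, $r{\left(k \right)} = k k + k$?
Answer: $347$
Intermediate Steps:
$r{\left(k \right)} = k + k^{2}$ ($r{\left(k \right)} = k^{2} + k = k + k^{2}$)
$P{\left(K,p \right)} = -2 + \left(-1 + p\right)^{2}$ ($P{\left(K,p \right)} = -2 + \left(p - 1\right)^{2} = -2 + \left(-1 + p\right)^{2}$)
$65 + P{\left(-8,-6 \right)} J{\left(9,r{\left(4 \right)} \right)} = 65 + \left(-2 + \left(-1 - 6\right)^{2}\right) 6 = 65 + \left(-2 + \left(-7\right)^{2}\right) 6 = 65 + \left(-2 + 49\right) 6 = 65 + 47 \cdot 6 = 65 + 282 = 347$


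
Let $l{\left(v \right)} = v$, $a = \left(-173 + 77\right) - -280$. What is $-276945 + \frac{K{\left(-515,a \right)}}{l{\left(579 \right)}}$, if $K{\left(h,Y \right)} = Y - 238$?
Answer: $- \frac{53450403}{193} \approx -2.7695 \cdot 10^{5}$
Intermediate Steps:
$a = 184$ ($a = -96 + 280 = 184$)
$K{\left(h,Y \right)} = -238 + Y$ ($K{\left(h,Y \right)} = Y - 238 = -238 + Y$)
$-276945 + \frac{K{\left(-515,a \right)}}{l{\left(579 \right)}} = -276945 + \frac{-238 + 184}{579} = -276945 - \frac{18}{193} = - \frac{53450403}{193}$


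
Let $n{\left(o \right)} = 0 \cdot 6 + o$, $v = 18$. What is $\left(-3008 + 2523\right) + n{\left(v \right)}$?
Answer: $-467$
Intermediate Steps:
$n{\left(o \right)} = o$ ($n{\left(o \right)} = 0 + o = o$)
$\left(-3008 + 2523\right) + n{\left(v \right)} = \left(-3008 + 2523\right) + 18 = -485 + 18 = -467$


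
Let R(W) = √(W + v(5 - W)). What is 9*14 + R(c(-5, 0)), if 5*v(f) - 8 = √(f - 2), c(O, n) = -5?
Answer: 126 + √(-85 + 10*√2)/5 ≈ 126.0 + 1.6835*I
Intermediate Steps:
v(f) = 8/5 + √(-2 + f)/5 (v(f) = 8/5 + √(f - 2)/5 = 8/5 + √(-2 + f)/5)
R(W) = √(8/5 + W + √(3 - W)/5) (R(W) = √(W + (8/5 + √(-2 + (5 - W))/5)) = √(W + (8/5 + √(3 - W)/5)) = √(8/5 + W + √(3 - W)/5))
9*14 + R(c(-5, 0)) = 9*14 + √(40 + 5*√(3 - 1*(-5)) + 25*(-5))/5 = 126 + √(40 + 5*√(3 + 5) - 125)/5 = 126 + √(40 + 5*√8 - 125)/5 = 126 + √(40 + 5*(2*√2) - 125)/5 = 126 + √(40 + 10*√2 - 125)/5 = 126 + √(-85 + 10*√2)/5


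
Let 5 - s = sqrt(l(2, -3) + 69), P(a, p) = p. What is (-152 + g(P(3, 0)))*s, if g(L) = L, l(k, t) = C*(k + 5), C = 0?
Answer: -760 + 152*sqrt(69) ≈ 502.61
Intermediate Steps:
l(k, t) = 0 (l(k, t) = 0*(k + 5) = 0*(5 + k) = 0)
s = 5 - sqrt(69) (s = 5 - sqrt(0 + 69) = 5 - sqrt(69) ≈ -3.3066)
(-152 + g(P(3, 0)))*s = (-152 + 0)*(5 - sqrt(69)) = -152*(5 - sqrt(69)) = -760 + 152*sqrt(69)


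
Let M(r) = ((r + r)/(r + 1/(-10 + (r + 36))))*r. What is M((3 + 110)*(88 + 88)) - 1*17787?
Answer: 8708735340261/396049633 ≈ 21989.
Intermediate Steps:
M(r) = 2*r²/(r + 1/(26 + r)) (M(r) = ((2*r)/(r + 1/(-10 + (36 + r))))*r = ((2*r)/(r + 1/(26 + r)))*r = (2*r/(r + 1/(26 + r)))*r = 2*r²/(r + 1/(26 + r)))
M((3 + 110)*(88 + 88)) - 1*17787 = 2*((3 + 110)*(88 + 88))²*(26 + (3 + 110)*(88 + 88))/(1 + ((3 + 110)*(88 + 88))² + 26*((3 + 110)*(88 + 88))) - 1*17787 = 2*(113*176)²*(26 + 113*176)/(1 + (113*176)² + 26*(113*176)) - 17787 = 2*19888²*(26 + 19888)/(1 + 19888² + 26*19888) - 17787 = 2*395532544*19914/(1 + 395532544 + 517088) - 17787 = 2*395532544*19914/396049633 - 17787 = 2*395532544*(1/396049633)*19914 - 17787 = 15753270162432/396049633 - 17787 = 8708735340261/396049633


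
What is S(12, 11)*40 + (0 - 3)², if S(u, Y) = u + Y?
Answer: 929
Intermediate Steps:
S(u, Y) = Y + u
S(12, 11)*40 + (0 - 3)² = (11 + 12)*40 + (0 - 3)² = 23*40 + (-3)² = 920 + 9 = 929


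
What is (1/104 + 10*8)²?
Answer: 69239041/10816 ≈ 6401.5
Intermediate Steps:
(1/104 + 10*8)² = (1/104 + 80)² = (8321/104)² = 69239041/10816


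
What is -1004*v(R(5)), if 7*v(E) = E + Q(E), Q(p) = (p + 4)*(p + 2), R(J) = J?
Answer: -68272/7 ≈ -9753.1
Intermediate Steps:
Q(p) = (2 + p)*(4 + p) (Q(p) = (4 + p)*(2 + p) = (2 + p)*(4 + p))
v(E) = 8/7 + E + E**2/7 (v(E) = (E + (8 + E**2 + 6*E))/7 = (8 + E**2 + 7*E)/7 = 8/7 + E + E**2/7)
-1004*v(R(5)) = -1004*(8/7 + 5 + (1/7)*5**2) = -1004*(8/7 + 5 + (1/7)*25) = -1004*(8/7 + 5 + 25/7) = -1004*68/7 = -68272/7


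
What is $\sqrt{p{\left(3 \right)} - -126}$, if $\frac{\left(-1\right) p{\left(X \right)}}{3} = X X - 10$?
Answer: $\sqrt{129} \approx 11.358$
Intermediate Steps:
$p{\left(X \right)} = 30 - 3 X^{2}$ ($p{\left(X \right)} = - 3 \left(X X - 10\right) = - 3 \left(X^{2} - 10\right) = - 3 \left(-10 + X^{2}\right) = 30 - 3 X^{2}$)
$\sqrt{p{\left(3 \right)} - -126} = \sqrt{\left(30 - 3 \cdot 3^{2}\right) - -126} = \sqrt{\left(30 - 27\right) + 126} = \sqrt{3 + 126} = \sqrt{129}$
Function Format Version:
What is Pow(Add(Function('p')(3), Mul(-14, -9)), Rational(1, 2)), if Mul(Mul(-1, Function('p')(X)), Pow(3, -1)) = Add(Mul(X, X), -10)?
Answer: Pow(129, Rational(1, 2)) ≈ 11.358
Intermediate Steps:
Function('p')(X) = Add(30, Mul(-3, Pow(X, 2))) (Function('p')(X) = Mul(-3, Add(Mul(X, X), -10)) = Mul(-3, Add(Pow(X, 2), -10)) = Mul(-3, Add(-10, Pow(X, 2))) = Add(30, Mul(-3, Pow(X, 2))))
Pow(Add(Function('p')(3), Mul(-14, -9)), Rational(1, 2)) = Pow(Add(Add(30, Mul(-3, Pow(3, 2))), Mul(-14, -9)), Rational(1, 2)) = Pow(Add(Add(30, Mul(-3, 9)), 126), Rational(1, 2)) = Pow(Add(Add(30, -27), 126), Rational(1, 2)) = Pow(Add(3, 126), Rational(1, 2)) = Pow(129, Rational(1, 2))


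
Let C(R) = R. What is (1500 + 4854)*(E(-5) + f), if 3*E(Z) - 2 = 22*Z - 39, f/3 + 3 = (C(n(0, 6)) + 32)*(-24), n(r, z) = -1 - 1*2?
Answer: -13635684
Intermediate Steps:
n(r, z) = -3 (n(r, z) = -1 - 2 = -3)
f = -2097 (f = -9 + 3*((-3 + 32)*(-24)) = -9 + 3*(29*(-24)) = -9 + 3*(-696) = -9 - 2088 = -2097)
E(Z) = -37/3 + 22*Z/3 (E(Z) = ⅔ + (22*Z - 39)/3 = ⅔ + (-39 + 22*Z)/3 = ⅔ + (-13 + 22*Z/3) = -37/3 + 22*Z/3)
(1500 + 4854)*(E(-5) + f) = (1500 + 4854)*((-37/3 + (22/3)*(-5)) - 2097) = 6354*((-37/3 - 110/3) - 2097) = 6354*(-49 - 2097) = 6354*(-2146) = -13635684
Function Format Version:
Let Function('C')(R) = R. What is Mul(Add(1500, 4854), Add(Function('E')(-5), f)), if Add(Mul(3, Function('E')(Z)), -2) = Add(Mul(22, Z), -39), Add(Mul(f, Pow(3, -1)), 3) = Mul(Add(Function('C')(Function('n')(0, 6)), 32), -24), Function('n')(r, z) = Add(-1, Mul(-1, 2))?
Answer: -13635684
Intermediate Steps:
Function('n')(r, z) = -3 (Function('n')(r, z) = Add(-1, -2) = -3)
f = -2097 (f = Add(-9, Mul(3, Mul(Add(-3, 32), -24))) = Add(-9, Mul(3, Mul(29, -24))) = Add(-9, Mul(3, -696)) = Add(-9, -2088) = -2097)
Function('E')(Z) = Add(Rational(-37, 3), Mul(Rational(22, 3), Z)) (Function('E')(Z) = Add(Rational(2, 3), Mul(Rational(1, 3), Add(Mul(22, Z), -39))) = Add(Rational(2, 3), Mul(Rational(1, 3), Add(-39, Mul(22, Z)))) = Add(Rational(2, 3), Add(-13, Mul(Rational(22, 3), Z))) = Add(Rational(-37, 3), Mul(Rational(22, 3), Z)))
Mul(Add(1500, 4854), Add(Function('E')(-5), f)) = Mul(Add(1500, 4854), Add(Add(Rational(-37, 3), Mul(Rational(22, 3), -5)), -2097)) = Mul(6354, Add(Add(Rational(-37, 3), Rational(-110, 3)), -2097)) = Mul(6354, Add(-49, -2097)) = Mul(6354, -2146) = -13635684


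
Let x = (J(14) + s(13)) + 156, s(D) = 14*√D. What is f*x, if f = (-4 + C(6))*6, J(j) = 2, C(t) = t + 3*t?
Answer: 18960 + 1680*√13 ≈ 25017.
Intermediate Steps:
C(t) = 4*t
f = 120 (f = (-4 + 4*6)*6 = (-4 + 24)*6 = 20*6 = 120)
x = 158 + 14*√13 (x = (2 + 14*√13) + 156 = 158 + 14*√13 ≈ 208.48)
f*x = 120*(158 + 14*√13) = 18960 + 1680*√13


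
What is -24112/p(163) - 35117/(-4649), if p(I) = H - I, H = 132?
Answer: 113185315/144119 ≈ 785.36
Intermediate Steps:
p(I) = 132 - I
-24112/p(163) - 35117/(-4649) = -24112/(132 - 1*163) - 35117/(-4649) = -24112/(132 - 163) - 35117*(-1/4649) = -24112/(-31) + 35117/4649 = -24112*(-1/31) + 35117/4649 = 24112/31 + 35117/4649 = 113185315/144119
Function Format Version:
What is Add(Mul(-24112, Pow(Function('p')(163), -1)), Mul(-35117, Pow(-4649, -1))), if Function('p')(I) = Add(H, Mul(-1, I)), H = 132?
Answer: Rational(113185315, 144119) ≈ 785.36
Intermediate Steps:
Function('p')(I) = Add(132, Mul(-1, I))
Add(Mul(-24112, Pow(Function('p')(163), -1)), Mul(-35117, Pow(-4649, -1))) = Add(Mul(-24112, Pow(Add(132, Mul(-1, 163)), -1)), Mul(-35117, Pow(-4649, -1))) = Add(Mul(-24112, Pow(Add(132, -163), -1)), Mul(-35117, Rational(-1, 4649))) = Add(Mul(-24112, Pow(-31, -1)), Rational(35117, 4649)) = Add(Mul(-24112, Rational(-1, 31)), Rational(35117, 4649)) = Add(Rational(24112, 31), Rational(35117, 4649)) = Rational(113185315, 144119)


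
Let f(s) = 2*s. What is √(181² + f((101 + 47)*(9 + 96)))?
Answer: √63841 ≈ 252.67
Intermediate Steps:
√(181² + f((101 + 47)*(9 + 96))) = √(181² + 2*((101 + 47)*(9 + 96))) = √(32761 + 2*(148*105)) = √(32761 + 2*15540) = √(32761 + 31080) = √63841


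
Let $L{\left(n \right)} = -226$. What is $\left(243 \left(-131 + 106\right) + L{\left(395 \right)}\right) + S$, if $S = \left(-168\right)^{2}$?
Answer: $21923$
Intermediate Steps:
$S = 28224$
$\left(243 \left(-131 + 106\right) + L{\left(395 \right)}\right) + S = \left(243 \left(-131 + 106\right) - 226\right) + 28224 = \left(243 \left(-25\right) - 226\right) + 28224 = \left(-6075 - 226\right) + 28224 = -6301 + 28224 = 21923$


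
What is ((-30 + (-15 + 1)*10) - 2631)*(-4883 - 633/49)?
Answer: 671959900/49 ≈ 1.3713e+7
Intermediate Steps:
((-30 + (-15 + 1)*10) - 2631)*(-4883 - 633/49) = ((-30 - 14*10) - 2631)*(-4883 - 633*1/49) = ((-30 - 140) - 2631)*(-4883 - 633/49) = (-170 - 2631)*(-239900/49) = -2801*(-239900/49) = 671959900/49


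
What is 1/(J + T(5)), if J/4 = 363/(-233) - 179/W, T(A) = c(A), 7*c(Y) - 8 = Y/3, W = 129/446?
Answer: -210399/521857621 ≈ -0.00040317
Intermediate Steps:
W = 129/446 (W = 129*(1/446) = 129/446 ≈ 0.28924)
c(Y) = 8/7 + Y/21 (c(Y) = 8/7 + (Y/3)/7 = 8/7 + Y/21)
T(A) = 8/7 + A/21
J = -74592596/30057 (J = 4*(363/(-233) - 179/129/446) = 4*(363*(-1/233) - 179*446/129) = 4*(-363/233 - 79834/129) = 4*(-18648149/30057) = -74592596/30057 ≈ -2481.7)
1/(J + T(5)) = 1/(-74592596/30057 + (8/7 + (1/21)*5)) = 1/(-74592596/30057 + (8/7 + 5/21)) = 1/(-74592596/30057 + 29/21) = 1/(-521857621/210399) = -210399/521857621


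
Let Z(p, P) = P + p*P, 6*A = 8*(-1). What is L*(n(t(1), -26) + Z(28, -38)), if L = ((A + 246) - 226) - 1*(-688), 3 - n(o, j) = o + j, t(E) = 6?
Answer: -2287480/3 ≈ -7.6249e+5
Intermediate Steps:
A = -4/3 (A = (8*(-1))/6 = (⅙)*(-8) = -4/3 ≈ -1.3333)
n(o, j) = 3 - j - o (n(o, j) = 3 - (o + j) = 3 - (j + o) = 3 + (-j - o) = 3 - j - o)
L = 2120/3 (L = ((-4/3 + 246) - 226) - 1*(-688) = (734/3 - 226) + 688 = 56/3 + 688 = 2120/3 ≈ 706.67)
Z(p, P) = P + P*p
L*(n(t(1), -26) + Z(28, -38)) = 2120*((3 - 1*(-26) - 1*6) - 38*(1 + 28))/3 = 2120*((3 + 26 - 6) - 38*29)/3 = 2120*(23 - 1102)/3 = (2120/3)*(-1079) = -2287480/3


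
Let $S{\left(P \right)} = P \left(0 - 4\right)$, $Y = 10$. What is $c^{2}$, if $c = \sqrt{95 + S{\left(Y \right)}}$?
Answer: $55$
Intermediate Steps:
$S{\left(P \right)} = - 4 P$ ($S{\left(P \right)} = P \left(-4\right) = - 4 P$)
$c = \sqrt{55}$ ($c = \sqrt{95 - 40} = \sqrt{55} \approx 7.4162$)
$c^{2} = \left(\sqrt{55}\right)^{2} = 55$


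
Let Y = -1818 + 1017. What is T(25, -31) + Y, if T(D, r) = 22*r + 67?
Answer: -1416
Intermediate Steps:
Y = -801
T(D, r) = 67 + 22*r
T(25, -31) + Y = (67 + 22*(-31)) - 801 = (67 - 682) - 801 = -615 - 801 = -1416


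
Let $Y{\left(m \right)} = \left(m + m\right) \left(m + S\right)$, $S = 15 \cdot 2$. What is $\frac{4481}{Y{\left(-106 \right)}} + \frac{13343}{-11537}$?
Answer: $- \frac{163285119}{185884144} \approx -0.87842$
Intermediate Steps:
$S = 30$
$Y{\left(m \right)} = 2 m \left(30 + m\right)$ ($Y{\left(m \right)} = \left(m + m\right) \left(m + 30\right) = 2 m \left(30 + m\right)$)
$\frac{4481}{Y{\left(-106 \right)}} + \frac{13343}{-11537} = \frac{4481}{2 \left(-106\right) \left(30 - 106\right)} + \frac{13343}{-11537} = \frac{4481}{2 \left(-106\right) \left(-76\right)} + 13343 \left(- \frac{1}{11537}\right) = \frac{4481}{16112} - \frac{13343}{11537} = - \frac{163285119}{185884144}$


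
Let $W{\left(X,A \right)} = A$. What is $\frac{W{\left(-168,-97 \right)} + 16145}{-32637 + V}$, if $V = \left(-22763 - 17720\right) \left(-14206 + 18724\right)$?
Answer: $- \frac{16048}{182934831} \approx -8.7725 \cdot 10^{-5}$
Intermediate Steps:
$V = -182902194$ ($V = \left(-40483\right) 4518 = -182902194$)
$\frac{W{\left(-168,-97 \right)} + 16145}{-32637 + V} = \frac{-97 + 16145}{-32637 - 182902194} = \frac{16048}{-182934831} = 16048 \left(- \frac{1}{182934831}\right) = - \frac{16048}{182934831}$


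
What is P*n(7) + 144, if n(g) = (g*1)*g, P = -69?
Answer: -3237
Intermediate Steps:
n(g) = g**2 (n(g) = g*g = g**2)
P*n(7) + 144 = -69*7**2 + 144 = -69*49 + 144 = -3381 + 144 = -3237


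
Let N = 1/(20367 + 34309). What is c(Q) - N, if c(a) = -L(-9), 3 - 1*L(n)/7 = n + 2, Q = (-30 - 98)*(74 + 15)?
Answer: -3827321/54676 ≈ -70.000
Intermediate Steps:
Q = -11392 (Q = -128*89 = -11392)
L(n) = 7 - 7*n (L(n) = 21 - 7*(n + 2) = 21 - 7*(2 + n) = 21 + (-14 - 7*n) = 7 - 7*n)
N = 1/54676 ≈ 1.8290e-5
c(a) = -70 (c(a) = -(7 - 7*(-9)) = -(7 + 63) = -1*70 = -70)
c(Q) - N = -70 - 1*1/54676 = -70 - 1/54676 = -3827321/54676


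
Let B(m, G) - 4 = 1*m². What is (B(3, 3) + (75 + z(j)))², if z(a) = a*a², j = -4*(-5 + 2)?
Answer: 3297856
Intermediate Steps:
B(m, G) = 4 + m² (B(m, G) = 4 + 1*m² = 4 + m²)
j = 12 (j = -4*(-3) = 12)
z(a) = a³
(B(3, 3) + (75 + z(j)))² = ((4 + 3²) + (75 + 12³))² = ((4 + 9) + (75 + 1728))² = (13 + 1803)² = 1816² = 3297856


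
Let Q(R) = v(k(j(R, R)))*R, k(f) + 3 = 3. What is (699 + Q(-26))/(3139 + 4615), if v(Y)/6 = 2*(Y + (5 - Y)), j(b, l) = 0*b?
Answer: -861/7754 ≈ -0.11104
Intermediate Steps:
j(b, l) = 0
k(f) = 0 (k(f) = -3 + 3 = 0)
v(Y) = 60 (v(Y) = 6*(2*(Y + (5 - Y))) = 6*(2*5) = 6*10 = 60)
Q(R) = 60*R
(699 + Q(-26))/(3139 + 4615) = (699 + 60*(-26))/(3139 + 4615) = (699 - 1560)/7754 = -861*1/7754 = -861/7754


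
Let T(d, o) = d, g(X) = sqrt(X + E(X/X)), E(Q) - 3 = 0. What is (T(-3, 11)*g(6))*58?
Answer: -522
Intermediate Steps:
E(Q) = 3 (E(Q) = 3 + 0 = 3)
g(X) = sqrt(3 + X) (g(X) = sqrt(X + 3) = sqrt(3 + X))
(T(-3, 11)*g(6))*58 = -3*sqrt(3 + 6)*58 = -3*sqrt(9)*58 = -3*3*58 = -9*58 = -522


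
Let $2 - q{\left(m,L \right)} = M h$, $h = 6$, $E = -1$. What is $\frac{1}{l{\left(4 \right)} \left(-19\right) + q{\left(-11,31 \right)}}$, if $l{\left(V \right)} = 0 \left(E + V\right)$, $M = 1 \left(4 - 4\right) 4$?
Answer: $\frac{1}{2} \approx 0.5$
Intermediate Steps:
$M = 0$ ($M = 1 \cdot 0 \cdot 4 = 0 \cdot 4 = 0$)
$q{\left(m,L \right)} = 2$ ($q{\left(m,L \right)} = 2 - 0 \cdot 6 = 2 - 0 = 2 + 0 = 2$)
$l{\left(V \right)} = 0$ ($l{\left(V \right)} = 0 \left(-1 + V\right) = 0$)
$\frac{1}{l{\left(4 \right)} \left(-19\right) + q{\left(-11,31 \right)}} = \frac{1}{0 \left(-19\right) + 2} = \frac{1}{0 + 2} = \frac{1}{2}$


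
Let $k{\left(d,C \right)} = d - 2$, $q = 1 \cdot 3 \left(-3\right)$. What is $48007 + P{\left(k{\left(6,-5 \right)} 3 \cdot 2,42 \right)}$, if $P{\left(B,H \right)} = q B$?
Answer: $47791$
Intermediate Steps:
$q = -9$ ($q = 3 \left(-3\right) = -9$)
$k{\left(d,C \right)} = -2 + d$
$P{\left(B,H \right)} = - 9 B$
$48007 + P{\left(k{\left(6,-5 \right)} 3 \cdot 2,42 \right)} = 48007 - 9 \left(-2 + 6\right) 3 \cdot 2 = 48007 - 9 \cdot 4 \cdot 3 \cdot 2 = 48007 - 9 \cdot 12 \cdot 2 = 48007 - 216 = 47791$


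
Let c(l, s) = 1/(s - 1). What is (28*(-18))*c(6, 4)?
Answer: -168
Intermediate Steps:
c(l, s) = 1/(-1 + s)
(28*(-18))*c(6, 4) = (28*(-18))/(-1 + 4) = -504/3 = -504*⅓ = -168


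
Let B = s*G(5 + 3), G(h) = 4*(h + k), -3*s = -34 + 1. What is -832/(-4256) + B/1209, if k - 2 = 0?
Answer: 89954/160797 ≈ 0.55943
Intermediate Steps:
k = 2 (k = 2 + 0 = 2)
s = 11 (s = -(-34 + 1)/3 = -⅓*(-33) = 11)
G(h) = 8 + 4*h (G(h) = 4*(h + 2) = 4*(2 + h) = 8 + 4*h)
B = 440 (B = 11*(8 + 4*(5 + 3)) = 11*(8 + 4*8) = 11*(8 + 32) = 11*40 = 440)
-832/(-4256) + B/1209 = -832/(-4256) + 440/1209 = -832*(-1/4256) + 440*(1/1209) = 26/133 + 440/1209 = 89954/160797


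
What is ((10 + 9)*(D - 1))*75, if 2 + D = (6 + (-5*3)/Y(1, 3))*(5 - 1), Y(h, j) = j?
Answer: 1425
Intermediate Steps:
D = 2 (D = -2 + (6 - 5*3/3)*(5 - 1) = -2 + (6 - 15*⅓)*4 = -2 + (6 - 5)*4 = -2 + 1*4 = -2 + 4 = 2)
((10 + 9)*(D - 1))*75 = ((10 + 9)*(2 - 1))*75 = (19*1)*75 = 19*75 = 1425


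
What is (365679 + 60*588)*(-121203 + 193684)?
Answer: 29061909279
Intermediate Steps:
(365679 + 60*588)*(-121203 + 193684) = (365679 + 35280)*72481 = 400959*72481 = 29061909279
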